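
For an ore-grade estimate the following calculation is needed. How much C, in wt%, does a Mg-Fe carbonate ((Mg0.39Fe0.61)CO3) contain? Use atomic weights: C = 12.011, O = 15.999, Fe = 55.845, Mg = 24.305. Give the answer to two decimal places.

Formula mass = 0.39×24.305 + 0.61×55.845 + 1×12.011 + 3×15.999 = 103.552 g/mol, of which 12.011 g is C.
So C makes up 12.011/103.552 = 0.1160 of the mass, i.e. 11.60%.

11.60 wt%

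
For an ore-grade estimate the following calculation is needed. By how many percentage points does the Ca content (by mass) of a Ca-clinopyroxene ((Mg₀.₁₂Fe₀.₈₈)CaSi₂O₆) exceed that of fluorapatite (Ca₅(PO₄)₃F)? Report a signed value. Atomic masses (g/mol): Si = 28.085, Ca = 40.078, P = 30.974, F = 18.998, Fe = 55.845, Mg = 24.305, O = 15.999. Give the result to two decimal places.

-23.33 percentage points

Ca in (Mg₀.₁₂Fe₀.₈₈)CaSi₂O₆: molar mass 244.302 g/mol; 1×40.078 = 40.078 g → 16.41 wt%.
Ca in Ca₅(PO₄)₃F: molar mass 504.298 g/mol; 5×40.078 = 200.390 g → 39.74 wt%.
Difference = 16.41 − 39.74 = -23.33 percentage points.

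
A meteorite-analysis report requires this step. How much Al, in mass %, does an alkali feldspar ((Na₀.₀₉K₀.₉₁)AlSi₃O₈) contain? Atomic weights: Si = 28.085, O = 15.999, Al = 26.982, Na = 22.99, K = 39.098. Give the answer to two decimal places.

9.75 mass %

M((Na₀.₀₉K₀.₉₁)AlSi₃O₈) = 276.877 g/mol.
Al contributes 1 × 26.982 = 26.982 g per mole.
26.982/276.877 = 0.0975 → 9.75%.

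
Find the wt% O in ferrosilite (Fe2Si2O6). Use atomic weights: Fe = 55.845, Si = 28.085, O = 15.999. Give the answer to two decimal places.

36.38 mass %

M(Fe2Si2O6) = 263.854 g/mol.
O contributes 6 × 15.999 = 95.994 g per mole.
95.994/263.854 = 0.3638 → 36.38%.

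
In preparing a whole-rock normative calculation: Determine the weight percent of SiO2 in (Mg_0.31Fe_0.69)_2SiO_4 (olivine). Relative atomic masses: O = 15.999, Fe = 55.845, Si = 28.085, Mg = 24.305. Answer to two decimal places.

32.62 wt%

M((Mg_0.31Fe_0.69)_2SiO_4) = 184.216 g/mol; M(SiO2) = 60.083 g/mol.
Moles SiO2 per formula unit = 1 Si ÷ 1 = 1.0000.
SiO2 fraction = (1.0000 × 60.083) / 184.216 = 60.083/184.216 = 0.3262.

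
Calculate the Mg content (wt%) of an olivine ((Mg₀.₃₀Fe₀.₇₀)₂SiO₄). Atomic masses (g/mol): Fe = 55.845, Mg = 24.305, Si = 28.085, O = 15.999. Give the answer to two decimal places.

7.89 wt%

M((Mg₀.₃₀Fe₀.₇₀)₂SiO₄) = 184.847 g/mol.
Mg contributes 0.60 × 24.305 = 14.583 g per mole.
14.583/184.847 = 0.0789 → 7.89%.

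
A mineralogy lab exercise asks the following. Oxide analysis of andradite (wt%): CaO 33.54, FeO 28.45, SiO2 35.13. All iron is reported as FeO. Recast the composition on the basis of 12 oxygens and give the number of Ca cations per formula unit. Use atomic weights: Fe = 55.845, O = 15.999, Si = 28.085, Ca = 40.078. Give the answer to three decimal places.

33.54 wt% CaO ÷ 56.077 g/mol = 0.59811 mol, giving 0.59811 Ca and 0.59811 O.
28.45 wt% FeO ÷ 71.844 g/mol = 0.39600 mol, giving 0.39600 Fe and 0.39600 O.
35.13 wt% SiO2 ÷ 60.083 g/mol = 0.58469 mol, giving 0.58469 Si and 1.16938 O.
Oxygen sums to 2.16349; scaling by 12/2.16349 = 5.54659 puts the formula on 12 O.
Ca: 0.59811 × 5.54659 = 3.317 atoms per formula unit.

3.317 Ca apfu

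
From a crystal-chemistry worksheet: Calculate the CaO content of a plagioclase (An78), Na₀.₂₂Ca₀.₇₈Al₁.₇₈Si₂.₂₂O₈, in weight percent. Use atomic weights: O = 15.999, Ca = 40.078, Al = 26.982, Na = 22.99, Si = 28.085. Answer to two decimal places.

M(Na₀.₂₂Ca₀.₇₈Al₁.₇₈Si₂.₂₂O₈) = 274.687 g/mol; M(CaO) = 56.077 g/mol.
Moles CaO per formula unit = 0.78 Ca ÷ 1 = 0.7800.
CaO fraction = (0.7800 × 56.077) / 274.687 = 43.740/274.687 = 0.1592.

15.92 wt%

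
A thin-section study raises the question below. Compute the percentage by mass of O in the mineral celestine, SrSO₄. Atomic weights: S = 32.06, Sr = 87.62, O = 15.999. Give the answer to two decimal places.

Formula mass = 1*87.62 + 1*32.06 + 4*15.999 = 183.676 g/mol, of which 63.996 g is O.
So O makes up 63.996/183.676 = 0.3484 of the mass, i.e. 34.84%.

34.84 wt%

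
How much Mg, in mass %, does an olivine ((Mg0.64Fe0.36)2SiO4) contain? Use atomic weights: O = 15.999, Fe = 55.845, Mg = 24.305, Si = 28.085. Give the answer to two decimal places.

Molar mass of (Mg0.64Fe0.36)2SiO4: 1.28·24.305 + 0.72·55.845 + 1·28.085 + 4·15.999 = 163.400 g/mol.
Mass of Mg per formula unit: 1.28 × 24.305 = 31.110 g.
Weight fraction Mg = 31.110 / 163.400 = 0.1904.

19.04 mass %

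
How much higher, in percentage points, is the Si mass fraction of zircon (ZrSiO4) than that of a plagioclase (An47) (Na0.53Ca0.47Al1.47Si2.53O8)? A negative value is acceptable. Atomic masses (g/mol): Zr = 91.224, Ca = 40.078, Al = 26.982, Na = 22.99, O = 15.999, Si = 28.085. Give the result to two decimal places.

M(ZrSiO4) = 183.305 g/mol, so wt% Si = 28.085/183.305 × 100 = 15.32%.
M(Na0.53Ca0.47Al1.47Si2.53O8) = 269.732 g/mol, so wt% Si = 71.055/269.732 × 100 = 26.34%.
15.32 − 26.34 = -11.02 pp.

-11.02 percentage points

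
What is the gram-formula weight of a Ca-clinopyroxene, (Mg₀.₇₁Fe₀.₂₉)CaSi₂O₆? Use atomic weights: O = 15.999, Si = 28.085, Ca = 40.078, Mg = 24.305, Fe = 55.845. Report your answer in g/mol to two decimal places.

The formula mass is the sum 0.71*24.305 + 0.29*55.845 + 1*40.078 + 2*28.085 + 6*15.999.

225.69 g/mol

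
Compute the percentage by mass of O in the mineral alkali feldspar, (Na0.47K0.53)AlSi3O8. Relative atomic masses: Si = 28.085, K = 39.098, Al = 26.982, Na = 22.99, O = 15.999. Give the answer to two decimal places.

47.27 wt%

M((Na0.47K0.53)AlSi3O8) = 270.756 g/mol.
O contributes 8 × 15.999 = 127.992 g per mole.
127.992/270.756 = 0.4727 → 47.27%.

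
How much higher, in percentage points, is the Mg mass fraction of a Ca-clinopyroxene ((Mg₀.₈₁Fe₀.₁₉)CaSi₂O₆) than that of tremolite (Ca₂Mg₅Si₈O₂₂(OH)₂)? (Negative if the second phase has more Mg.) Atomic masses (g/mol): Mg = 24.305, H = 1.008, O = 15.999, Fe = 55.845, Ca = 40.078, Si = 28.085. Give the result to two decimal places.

Mg in (Mg₀.₈₁Fe₀.₁₉)CaSi₂O₆: molar mass 222.540 g/mol; 0.81×24.305 = 19.687 g → 8.85 wt%.
Mg in Ca₂Mg₅Si₈O₂₂(OH)₂: molar mass 812.353 g/mol; 5×24.305 = 121.525 g → 14.96 wt%.
Difference = 8.85 − 14.96 = -6.11 percentage points.

-6.11 percentage points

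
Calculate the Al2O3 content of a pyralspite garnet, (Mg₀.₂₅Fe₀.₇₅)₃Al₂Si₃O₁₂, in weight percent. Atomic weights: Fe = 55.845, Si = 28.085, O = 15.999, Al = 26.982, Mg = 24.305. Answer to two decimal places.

21.51 wt%

Molar mass of (Mg₀.₂₅Fe₀.₇₅)₃Al₂Si₃O₁₂ = 0.75×24.305 + 2.25×55.845 + 2×26.982 + 3×28.085 + 12×15.999 = 474.087 g/mol.
Each formula unit contains 2 Al, equivalent to 2/2 = 1.0000 mol Al2O3.
M(Al2O3) = 2×26.982 + 3×15.999 = 101.961 g/mol.
Mass of Al2O3 per formula unit = 1.0000 × 101.961 = 101.961 g.
Al2O3 wt% = 101.961 / 474.087 × 100 = 21.51%.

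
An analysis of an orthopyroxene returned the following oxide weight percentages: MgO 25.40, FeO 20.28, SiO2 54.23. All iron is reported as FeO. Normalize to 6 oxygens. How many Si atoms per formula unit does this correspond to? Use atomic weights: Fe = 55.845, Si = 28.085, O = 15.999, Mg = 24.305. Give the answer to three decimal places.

MgO (M=40.304): mol = 0.63021; Mg = 0.63021, O = 0.63021.
FeO (M=71.844): mol = 0.28228; Fe = 0.28228, O = 0.28228.
SiO2 (M=60.083): mol = 0.90258; Si = 0.90258, O = 1.80516.
ΣO = 2.71765; factor = 6/ΣO = 2.20779.
Si apfu = 0.90258 × 2.20779 = 1.993.

1.993 Si apfu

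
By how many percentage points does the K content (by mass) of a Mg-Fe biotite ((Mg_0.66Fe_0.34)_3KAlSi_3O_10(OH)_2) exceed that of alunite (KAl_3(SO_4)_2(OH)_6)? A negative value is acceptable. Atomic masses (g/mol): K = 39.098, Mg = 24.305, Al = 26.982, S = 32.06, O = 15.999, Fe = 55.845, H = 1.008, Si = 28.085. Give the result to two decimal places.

-0.74 percentage points

First mineral: 39.098 g K in 449.425 g formula = 8.70 wt% K.
Second mineral: 39.098 g K in 414.198 g formula = 9.44 wt% K.
8.70% − 9.44% gives a difference of -0.74 percentage points.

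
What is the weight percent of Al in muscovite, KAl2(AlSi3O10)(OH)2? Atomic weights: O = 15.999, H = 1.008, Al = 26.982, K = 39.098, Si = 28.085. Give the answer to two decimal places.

20.32 wt%

M(KAl2(AlSi3O10)(OH)2) = 398.303 g/mol.
Al contributes 3 × 26.982 = 80.946 g per mole.
80.946/398.303 = 0.2032 → 20.32%.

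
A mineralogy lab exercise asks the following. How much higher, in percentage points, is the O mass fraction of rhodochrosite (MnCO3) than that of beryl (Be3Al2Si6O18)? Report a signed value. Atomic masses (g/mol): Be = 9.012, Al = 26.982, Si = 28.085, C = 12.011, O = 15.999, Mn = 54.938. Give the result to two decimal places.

O in MnCO3: molar mass 114.946 g/mol; 3×15.999 = 47.997 g → 41.76 wt%.
O in Be3Al2Si6O18: molar mass 537.492 g/mol; 18×15.999 = 287.982 g → 53.58 wt%.
Difference = 41.76 − 53.58 = -11.82 percentage points.

-11.82 percentage points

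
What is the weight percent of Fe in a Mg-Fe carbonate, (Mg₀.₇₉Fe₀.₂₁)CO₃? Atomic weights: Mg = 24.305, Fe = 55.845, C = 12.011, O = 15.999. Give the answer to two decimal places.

Molar mass of (Mg₀.₇₉Fe₀.₂₁)CO₃: 0.79·24.305 + 0.21·55.845 + 1·12.011 + 3·15.999 = 90.936 g/mol.
Mass of Fe per formula unit: 0.21 × 55.845 = 11.727 g.
Weight fraction Fe = 11.727 / 90.936 = 0.1290.

12.90 weight percent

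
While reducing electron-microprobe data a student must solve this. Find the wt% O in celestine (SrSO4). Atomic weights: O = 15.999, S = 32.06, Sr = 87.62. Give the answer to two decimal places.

34.84 weight percent

Molar mass of SrSO4: 1*87.62 + 1*32.06 + 4*15.999 = 183.676 g/mol.
Mass of O per formula unit: 4 × 15.999 = 63.996 g.
Weight fraction O = 63.996 / 183.676 = 0.3484.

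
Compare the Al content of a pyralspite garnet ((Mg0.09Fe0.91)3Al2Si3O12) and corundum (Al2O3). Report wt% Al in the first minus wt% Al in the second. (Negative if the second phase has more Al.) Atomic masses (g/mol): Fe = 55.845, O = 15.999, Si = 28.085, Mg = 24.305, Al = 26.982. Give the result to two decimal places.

-41.90 percentage points

Al in (Mg0.09Fe0.91)3Al2Si3O12: molar mass 489.226 g/mol; 2×26.982 = 53.964 g → 11.03 wt%.
Al in Al2O3: molar mass 101.961 g/mol; 2×26.982 = 53.964 g → 52.93 wt%.
Difference = 11.03 − 52.93 = -41.90 percentage points.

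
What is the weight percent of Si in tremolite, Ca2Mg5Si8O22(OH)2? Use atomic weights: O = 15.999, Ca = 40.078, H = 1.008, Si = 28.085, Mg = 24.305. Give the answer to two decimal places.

27.66 wt%

Formula mass = 2×40.078 + 5×24.305 + 8×28.085 + 24×15.999 + 2×1.008 = 812.353 g/mol, of which 224.680 g is Si.
So Si makes up 224.680/812.353 = 0.2766 of the mass, i.e. 27.66%.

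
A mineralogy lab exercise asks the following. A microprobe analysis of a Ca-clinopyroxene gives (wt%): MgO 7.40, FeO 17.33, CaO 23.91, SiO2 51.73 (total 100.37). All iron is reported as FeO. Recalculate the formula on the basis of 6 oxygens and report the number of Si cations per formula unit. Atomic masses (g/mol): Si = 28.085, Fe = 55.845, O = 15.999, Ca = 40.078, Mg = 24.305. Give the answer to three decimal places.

2.008 Si apfu

MgO: 7.40/40.304 = 0.18360 mol → 0.18360 mol Mg, 0.18360 mol O.
FeO: 17.33/71.844 = 0.24122 mol → 0.24122 mol Fe, 0.24122 mol O.
CaO: 23.91/56.077 = 0.42638 mol → 0.42638 mol Ca, 0.42638 mol O.
SiO2: 51.73/60.083 = 0.86098 mol → 0.86098 mol Si, 1.72196 mol O.
Total oxygen = 2.57316 mol. Normalization factor = 6/2.57316 = 2.33176.
Si per 6 O = 0.86098 × 2.33176 = 2.008.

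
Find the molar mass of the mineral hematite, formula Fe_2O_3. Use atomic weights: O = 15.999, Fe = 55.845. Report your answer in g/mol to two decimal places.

159.69 g/mol

The formula mass is the sum 2*55.845 + 3*15.999.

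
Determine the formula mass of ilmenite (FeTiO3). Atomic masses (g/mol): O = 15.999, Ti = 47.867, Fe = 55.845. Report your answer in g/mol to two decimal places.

Fe: 1 × 55.845 = 55.8450
Ti: 1 × 47.867 = 47.8670
O: 3 × 15.999 = 47.9970
Summing the contributions gives the formula mass.

151.71 g/mol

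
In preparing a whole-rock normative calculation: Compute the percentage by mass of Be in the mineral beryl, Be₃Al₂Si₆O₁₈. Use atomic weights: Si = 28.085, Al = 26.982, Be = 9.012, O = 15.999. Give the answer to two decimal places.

5.03 wt%

M(Be₃Al₂Si₆O₁₈) = 537.492 g/mol.
Be contributes 3 × 9.012 = 27.036 g per mole.
27.036/537.492 = 0.0503 → 5.03%.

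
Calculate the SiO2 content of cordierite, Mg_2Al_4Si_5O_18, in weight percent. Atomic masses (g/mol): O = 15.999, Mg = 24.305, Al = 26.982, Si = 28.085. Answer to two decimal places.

51.36 wt%

Formula mass = 584.945 g/mol.
5 Si → 5.0000 mol SiO2 per formula unit; M(SiO2) = 60.083, so SiO2 mass = 300.415 g.
300.415/584.945 × 100 = 51.36 wt%.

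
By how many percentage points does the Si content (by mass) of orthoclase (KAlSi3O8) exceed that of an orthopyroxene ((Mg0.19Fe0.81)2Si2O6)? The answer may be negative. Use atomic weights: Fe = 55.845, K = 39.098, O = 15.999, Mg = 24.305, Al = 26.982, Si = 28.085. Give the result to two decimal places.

7.97 percentage points

First mineral: 84.255 g Si in 278.327 g formula = 30.27 wt% Si.
Second mineral: 56.170 g Si in 251.869 g formula = 22.30 wt% Si.
30.27% − 22.30% gives a difference of 7.97 percentage points.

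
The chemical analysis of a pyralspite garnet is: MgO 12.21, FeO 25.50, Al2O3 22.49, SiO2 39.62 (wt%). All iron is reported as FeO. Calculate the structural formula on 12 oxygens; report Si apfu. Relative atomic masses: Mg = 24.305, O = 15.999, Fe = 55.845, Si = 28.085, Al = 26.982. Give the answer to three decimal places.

2.999 Si apfu

MgO: 12.21/40.304 = 0.30295 mol → 0.30295 mol Mg, 0.30295 mol O.
FeO: 25.50/71.844 = 0.35494 mol → 0.35494 mol Fe, 0.35494 mol O.
Al2O3: 22.49/101.961 = 0.22057 mol → 0.44114 mol Al, 0.66171 mol O.
SiO2: 39.62/60.083 = 0.65942 mol → 0.65942 mol Si, 1.31884 mol O.
Total oxygen = 2.63844 mol. Normalization factor = 12/2.63844 = 4.54814.
Si per 12 O = 0.65942 × 4.54814 = 2.999.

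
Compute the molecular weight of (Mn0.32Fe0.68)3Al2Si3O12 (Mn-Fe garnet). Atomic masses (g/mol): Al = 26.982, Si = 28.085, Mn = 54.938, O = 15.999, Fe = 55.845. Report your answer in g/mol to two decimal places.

496.87 g/mol

M = 0.96·54.938 + 2.04·55.845 + 2·26.982 + 3·28.085 + 12·15.999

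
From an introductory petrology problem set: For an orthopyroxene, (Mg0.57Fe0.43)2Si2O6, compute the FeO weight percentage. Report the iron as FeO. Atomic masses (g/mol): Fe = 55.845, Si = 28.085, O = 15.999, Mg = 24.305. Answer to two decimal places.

Molar mass of (Mg0.57Fe0.43)2Si2O6 = 1.14*24.305 + 0.86*55.845 + 2*28.085 + 6*15.999 = 227.898 g/mol.
Each formula unit contains 0.86 Fe, equivalent to 0.86/1 = 0.8600 mol FeO.
M(FeO) = 1×55.845 + 1×15.999 = 71.844 g/mol.
Mass of FeO per formula unit = 0.8600 × 71.844 = 61.786 g.
FeO wt% = 61.786 / 227.898 × 100 = 27.11%.

27.11 wt%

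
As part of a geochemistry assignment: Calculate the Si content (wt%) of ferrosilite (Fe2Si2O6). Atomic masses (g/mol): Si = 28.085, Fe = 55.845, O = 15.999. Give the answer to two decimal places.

Formula mass = 2·55.845 + 2·28.085 + 6·15.999 = 263.854 g/mol, of which 56.170 g is Si.
So Si makes up 56.170/263.854 = 0.2129 of the mass, i.e. 21.29%.

21.29 wt%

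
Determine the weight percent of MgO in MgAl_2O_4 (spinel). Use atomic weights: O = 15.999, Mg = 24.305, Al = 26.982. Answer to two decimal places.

28.33 wt%

Formula mass = 142.265 g/mol.
1 Mg → 1.0000 mol MgO per formula unit; M(MgO) = 40.304, so MgO mass = 40.304 g.
40.304/142.265 × 100 = 28.33 wt%.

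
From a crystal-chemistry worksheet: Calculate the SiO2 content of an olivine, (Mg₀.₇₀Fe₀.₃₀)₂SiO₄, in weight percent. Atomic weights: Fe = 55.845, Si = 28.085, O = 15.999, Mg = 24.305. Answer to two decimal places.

37.64 wt%

Formula mass = 159.615 g/mol.
1 Si → 1.0000 mol SiO2 per formula unit; M(SiO2) = 60.083, so SiO2 mass = 60.083 g.
60.083/159.615 × 100 = 37.64 wt%.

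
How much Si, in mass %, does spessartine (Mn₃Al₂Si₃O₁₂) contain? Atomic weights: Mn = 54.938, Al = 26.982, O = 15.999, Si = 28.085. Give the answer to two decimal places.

17.02 mass %

M(Mn₃Al₂Si₃O₁₂) = 495.021 g/mol.
Si contributes 3 × 28.085 = 84.255 g per mole.
84.255/495.021 = 0.1702 → 17.02%.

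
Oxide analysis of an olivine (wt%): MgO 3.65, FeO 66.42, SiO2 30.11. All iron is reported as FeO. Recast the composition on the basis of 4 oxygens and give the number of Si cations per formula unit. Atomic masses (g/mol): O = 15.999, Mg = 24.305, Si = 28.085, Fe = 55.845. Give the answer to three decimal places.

0.994 Si apfu

MgO (M=40.304): mol = 0.09056; Mg = 0.09056, O = 0.09056.
FeO (M=71.844): mol = 0.92450; Fe = 0.92450, O = 0.92450.
SiO2 (M=60.083): mol = 0.50114; Si = 0.50114, O = 1.00228.
ΣO = 2.01734; factor = 4/ΣO = 1.98281.
Si apfu = 0.50114 × 1.98281 = 0.994.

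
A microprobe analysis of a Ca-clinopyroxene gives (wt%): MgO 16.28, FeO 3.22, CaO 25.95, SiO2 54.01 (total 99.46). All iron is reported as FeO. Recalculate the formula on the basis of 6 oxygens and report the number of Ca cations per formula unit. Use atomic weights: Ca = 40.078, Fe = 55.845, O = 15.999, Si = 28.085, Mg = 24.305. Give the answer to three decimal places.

1.025 Ca apfu

MgO: 16.28/40.304 = 0.40393 mol → 0.40393 mol Mg, 0.40393 mol O.
FeO: 3.22/71.844 = 0.04482 mol → 0.04482 mol Fe, 0.04482 mol O.
CaO: 25.95/56.077 = 0.46276 mol → 0.46276 mol Ca, 0.46276 mol O.
SiO2: 54.01/60.083 = 0.89892 mol → 0.89892 mol Si, 1.79784 mol O.
Total oxygen = 2.70935 mol. Normalization factor = 6/2.70935 = 2.21455.
Ca per 6 O = 0.46276 × 2.21455 = 1.025.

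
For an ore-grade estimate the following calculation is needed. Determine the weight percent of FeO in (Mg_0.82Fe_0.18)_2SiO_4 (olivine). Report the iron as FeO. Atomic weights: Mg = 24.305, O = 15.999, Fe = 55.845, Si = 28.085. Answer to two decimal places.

M((Mg_0.82Fe_0.18)_2SiO_4) = 152.045 g/mol; M(FeO) = 71.844 g/mol.
Moles FeO per formula unit = 0.36 Fe ÷ 1 = 0.3600.
FeO fraction = (0.3600 × 71.844) / 152.045 = 25.864/152.045 = 0.1701.

17.01 wt%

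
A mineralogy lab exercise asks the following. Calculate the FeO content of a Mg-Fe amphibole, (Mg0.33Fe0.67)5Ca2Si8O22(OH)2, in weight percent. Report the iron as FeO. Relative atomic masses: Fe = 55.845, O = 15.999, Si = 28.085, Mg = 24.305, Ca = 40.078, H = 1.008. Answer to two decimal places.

26.22 wt%

Formula mass = 918.012 g/mol.
3.35 Fe → 3.3500 mol FeO per formula unit; M(FeO) = 71.844, so FeO mass = 240.677 g.
240.677/918.012 × 100 = 26.22 wt%.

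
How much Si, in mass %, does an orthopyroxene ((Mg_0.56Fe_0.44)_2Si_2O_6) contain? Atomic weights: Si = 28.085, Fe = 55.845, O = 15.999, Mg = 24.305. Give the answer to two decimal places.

24.58 mass %

Molar mass of (Mg_0.56Fe_0.44)_2Si_2O_6: 1.12·24.305 + 0.88·55.845 + 2·28.085 + 6·15.999 = 228.529 g/mol.
Mass of Si per formula unit: 2 × 28.085 = 56.170 g.
Weight fraction Si = 56.170 / 228.529 = 0.2458.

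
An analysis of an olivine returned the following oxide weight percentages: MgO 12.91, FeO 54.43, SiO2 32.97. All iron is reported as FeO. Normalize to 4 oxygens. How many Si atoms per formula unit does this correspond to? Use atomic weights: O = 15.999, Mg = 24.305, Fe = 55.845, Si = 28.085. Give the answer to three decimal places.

1.009 Si apfu

MgO: 12.91/40.304 = 0.32032 mol → 0.32032 mol Mg, 0.32032 mol O.
FeO: 54.43/71.844 = 0.75761 mol → 0.75761 mol Fe, 0.75761 mol O.
SiO2: 32.97/60.083 = 0.54874 mol → 0.54874 mol Si, 1.09748 mol O.
Total oxygen = 2.17541 mol. Normalization factor = 4/2.17541 = 1.83873.
Si per 4 O = 0.54874 × 1.83873 = 1.009.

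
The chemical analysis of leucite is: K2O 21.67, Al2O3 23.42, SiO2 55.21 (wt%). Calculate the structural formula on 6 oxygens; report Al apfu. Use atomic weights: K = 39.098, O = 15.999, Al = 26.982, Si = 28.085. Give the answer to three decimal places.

1.000 Al apfu

K2O: 21.67/94.195 = 0.23005 mol → 0.46010 mol K, 0.23005 mol O.
Al2O3: 23.42/101.961 = 0.22970 mol → 0.45940 mol Al, 0.68910 mol O.
SiO2: 55.21/60.083 = 0.91890 mol → 0.91890 mol Si, 1.83780 mol O.
Total oxygen = 2.75695 mol. Normalization factor = 6/2.75695 = 2.17632.
Al per 6 O = 0.45940 × 2.17632 = 1.000.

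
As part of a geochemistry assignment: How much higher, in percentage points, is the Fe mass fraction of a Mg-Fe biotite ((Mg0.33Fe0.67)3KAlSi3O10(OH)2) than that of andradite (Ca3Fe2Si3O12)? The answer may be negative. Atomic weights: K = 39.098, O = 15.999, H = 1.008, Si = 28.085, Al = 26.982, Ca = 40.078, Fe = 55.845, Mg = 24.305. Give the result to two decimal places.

M((Mg0.33Fe0.67)3KAlSi3O10(OH)2) = 480.649 g/mol, so wt% Fe = 112.248/480.649 × 100 = 23.35%.
M(Ca3Fe2Si3O12) = 508.167 g/mol, so wt% Fe = 111.690/508.167 × 100 = 21.98%.
23.35 − 21.98 = 1.37 pp.

1.37 percentage points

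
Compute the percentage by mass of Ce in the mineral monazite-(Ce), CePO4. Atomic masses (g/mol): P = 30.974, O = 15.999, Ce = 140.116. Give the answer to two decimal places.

Molar mass of CePO4: 1·140.116 + 1·30.974 + 4·15.999 = 235.086 g/mol.
Mass of Ce per formula unit: 1 × 140.116 = 140.116 g.
Weight fraction Ce = 140.116 / 235.086 = 0.5960.

59.60 weight percent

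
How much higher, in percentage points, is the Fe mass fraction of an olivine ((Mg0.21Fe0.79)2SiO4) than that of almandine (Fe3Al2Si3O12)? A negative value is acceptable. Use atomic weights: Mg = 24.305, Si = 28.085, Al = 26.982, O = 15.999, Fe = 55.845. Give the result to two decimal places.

First mineral: 88.235 g Fe in 190.524 g formula = 46.31 wt% Fe.
Second mineral: 167.535 g Fe in 497.742 g formula = 33.66 wt% Fe.
46.31% − 33.66% gives a difference of 12.65 percentage points.

12.65 percentage points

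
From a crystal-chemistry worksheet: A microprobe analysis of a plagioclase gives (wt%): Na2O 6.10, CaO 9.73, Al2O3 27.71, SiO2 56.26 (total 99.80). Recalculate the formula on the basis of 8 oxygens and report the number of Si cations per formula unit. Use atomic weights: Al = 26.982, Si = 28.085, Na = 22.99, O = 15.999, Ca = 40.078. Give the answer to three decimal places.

Na2O (M=61.979): mol = 0.09842; Na = 0.19684, O = 0.09842.
CaO (M=56.077): mol = 0.17351; Ca = 0.17351, O = 0.17351.
Al2O3 (M=101.961): mol = 0.27177; Al = 0.54354, O = 0.81531.
SiO2 (M=60.083): mol = 0.93637; Si = 0.93637, O = 1.87274.
ΣO = 2.95998; factor = 8/ΣO = 2.70272.
Si apfu = 0.93637 × 2.70272 = 2.531.

2.531 Si apfu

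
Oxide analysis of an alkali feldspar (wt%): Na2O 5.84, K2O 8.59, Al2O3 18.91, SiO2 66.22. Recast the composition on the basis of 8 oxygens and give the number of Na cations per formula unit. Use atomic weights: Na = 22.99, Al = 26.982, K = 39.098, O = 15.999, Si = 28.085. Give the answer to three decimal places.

Na2O: 5.84/61.979 = 0.09423 mol → 0.18846 mol Na, 0.09423 mol O.
K2O: 8.59/94.195 = 0.09119 mol → 0.18238 mol K, 0.09119 mol O.
Al2O3: 18.91/101.961 = 0.18546 mol → 0.37092 mol Al, 0.55638 mol O.
SiO2: 66.22/60.083 = 1.10214 mol → 1.10214 mol Si, 2.20428 mol O.
Total oxygen = 2.94608 mol. Normalization factor = 8/2.94608 = 2.71547.
Na per 8 O = 0.18846 × 2.71547 = 0.512.

0.512 Na apfu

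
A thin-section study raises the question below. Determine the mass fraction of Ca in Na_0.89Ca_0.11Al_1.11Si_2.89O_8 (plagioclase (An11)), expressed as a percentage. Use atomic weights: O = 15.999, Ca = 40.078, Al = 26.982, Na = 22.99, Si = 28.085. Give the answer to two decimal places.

1.67 weight percent

Formula mass = 0.89*22.99 + 0.11*40.078 + 1.11*26.982 + 2.89*28.085 + 8*15.999 = 263.977 g/mol, of which 4.409 g is Ca.
So Ca makes up 4.409/263.977 = 0.0167 of the mass, i.e. 1.67%.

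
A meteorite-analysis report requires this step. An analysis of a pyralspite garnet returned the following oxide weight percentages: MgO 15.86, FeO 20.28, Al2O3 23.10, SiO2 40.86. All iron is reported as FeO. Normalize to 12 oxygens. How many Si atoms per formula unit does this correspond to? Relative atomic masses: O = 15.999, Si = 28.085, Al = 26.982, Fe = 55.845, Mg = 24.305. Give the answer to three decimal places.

MgO (M=40.304): mol = 0.39351; Mg = 0.39351, O = 0.39351.
FeO (M=71.844): mol = 0.28228; Fe = 0.28228, O = 0.28228.
Al2O3 (M=101.961): mol = 0.22656; Al = 0.45312, O = 0.67968.
SiO2 (M=60.083): mol = 0.68006; Si = 0.68006, O = 1.36012.
ΣO = 2.71559; factor = 12/ΣO = 4.41893.
Si apfu = 0.68006 × 4.41893 = 3.005.

3.005 Si apfu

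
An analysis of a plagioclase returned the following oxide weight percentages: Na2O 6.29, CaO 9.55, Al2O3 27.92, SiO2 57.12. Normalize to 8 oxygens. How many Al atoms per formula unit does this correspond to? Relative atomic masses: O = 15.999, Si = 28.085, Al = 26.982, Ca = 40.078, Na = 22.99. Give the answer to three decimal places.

Na2O: 6.29/61.979 = 0.10149 mol → 0.20298 mol Na, 0.10149 mol O.
CaO: 9.55/56.077 = 0.17030 mol → 0.17030 mol Ca, 0.17030 mol O.
Al2O3: 27.92/101.961 = 0.27383 mol → 0.54766 mol Al, 0.82149 mol O.
SiO2: 57.12/60.083 = 0.95068 mol → 0.95068 mol Si, 1.90136 mol O.
Total oxygen = 2.99464 mol. Normalization factor = 8/2.99464 = 2.67144.
Al per 8 O = 0.54766 × 2.67144 = 1.463.

1.463 Al apfu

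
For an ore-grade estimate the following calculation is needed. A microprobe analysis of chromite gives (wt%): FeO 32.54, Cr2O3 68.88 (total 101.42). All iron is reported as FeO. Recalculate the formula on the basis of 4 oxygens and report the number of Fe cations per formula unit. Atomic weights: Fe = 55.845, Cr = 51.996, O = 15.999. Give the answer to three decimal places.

1.000 Fe apfu

32.54 wt% FeO ÷ 71.844 g/mol = 0.45293 mol, giving 0.45293 Fe and 0.45293 O.
68.88 wt% Cr2O3 ÷ 151.989 g/mol = 0.45319 mol, giving 0.90638 Cr and 1.35957 O.
Oxygen sums to 1.81250; scaling by 4/1.81250 = 2.20690 puts the formula on 4 O.
Fe: 0.45293 × 2.20690 = 1.000 atoms per formula unit.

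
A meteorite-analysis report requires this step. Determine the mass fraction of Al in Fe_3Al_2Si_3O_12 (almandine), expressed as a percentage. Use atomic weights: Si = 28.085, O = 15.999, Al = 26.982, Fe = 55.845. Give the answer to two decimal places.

Molar mass of Fe_3Al_2Si_3O_12: 3×55.845 + 2×26.982 + 3×28.085 + 12×15.999 = 497.742 g/mol.
Mass of Al per formula unit: 2 × 26.982 = 53.964 g.
Weight fraction Al = 53.964 / 497.742 = 0.1084.

10.84 mass %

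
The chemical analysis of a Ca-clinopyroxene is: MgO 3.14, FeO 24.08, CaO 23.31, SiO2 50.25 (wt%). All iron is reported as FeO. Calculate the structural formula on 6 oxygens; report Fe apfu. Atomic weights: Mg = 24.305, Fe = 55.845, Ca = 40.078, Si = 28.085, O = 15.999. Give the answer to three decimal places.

0.804 Fe apfu

3.14 wt% MgO ÷ 40.304 g/mol = 0.07791 mol, giving 0.07791 Mg and 0.07791 O.
24.08 wt% FeO ÷ 71.844 g/mol = 0.33517 mol, giving 0.33517 Fe and 0.33517 O.
23.31 wt% CaO ÷ 56.077 g/mol = 0.41568 mol, giving 0.41568 Ca and 0.41568 O.
50.25 wt% SiO2 ÷ 60.083 g/mol = 0.83634 mol, giving 0.83634 Si and 1.67268 O.
Oxygen sums to 2.50144; scaling by 6/2.50144 = 2.39862 puts the formula on 6 O.
Fe: 0.33517 × 2.39862 = 0.804 atoms per formula unit.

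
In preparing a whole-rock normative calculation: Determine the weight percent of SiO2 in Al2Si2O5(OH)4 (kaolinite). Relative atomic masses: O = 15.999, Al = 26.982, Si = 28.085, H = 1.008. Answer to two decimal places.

M(Al2Si2O5(OH)4) = 258.157 g/mol; M(SiO2) = 60.083 g/mol.
Moles SiO2 per formula unit = 2 Si ÷ 1 = 2.0000.
SiO2 fraction = (2.0000 × 60.083) / 258.157 = 120.166/258.157 = 0.4655.

46.55 wt%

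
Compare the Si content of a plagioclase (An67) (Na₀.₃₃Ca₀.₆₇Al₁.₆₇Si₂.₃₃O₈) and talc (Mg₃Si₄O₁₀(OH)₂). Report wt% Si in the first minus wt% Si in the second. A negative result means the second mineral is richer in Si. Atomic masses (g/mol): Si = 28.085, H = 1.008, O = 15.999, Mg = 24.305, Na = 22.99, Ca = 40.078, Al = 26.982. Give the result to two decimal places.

First mineral: 65.438 g Si in 272.929 g formula = 23.98 wt% Si.
Second mineral: 112.340 g Si in 379.259 g formula = 29.62 wt% Si.
23.98% − 29.62% gives a difference of -5.64 percentage points.

-5.64 percentage points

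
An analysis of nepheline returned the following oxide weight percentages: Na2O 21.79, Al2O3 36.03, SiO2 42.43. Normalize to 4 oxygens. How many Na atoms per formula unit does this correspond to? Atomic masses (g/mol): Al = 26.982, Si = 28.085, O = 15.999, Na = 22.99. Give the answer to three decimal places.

Na2O: 21.79/61.979 = 0.35157 mol → 0.70314 mol Na, 0.35157 mol O.
Al2O3: 36.03/101.961 = 0.35337 mol → 0.70674 mol Al, 1.06011 mol O.
SiO2: 42.43/60.083 = 0.70619 mol → 0.70619 mol Si, 1.41238 mol O.
Total oxygen = 2.82406 mol. Normalization factor = 4/2.82406 = 1.41640.
Na per 4 O = 0.70314 × 1.41640 = 0.996.

0.996 Na apfu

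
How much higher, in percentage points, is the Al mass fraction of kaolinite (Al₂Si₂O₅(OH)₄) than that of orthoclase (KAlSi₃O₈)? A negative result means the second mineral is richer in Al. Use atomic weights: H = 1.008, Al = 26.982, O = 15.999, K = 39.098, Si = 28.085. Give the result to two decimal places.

Al in Al₂Si₂O₅(OH)₄: molar mass 258.157 g/mol; 2×26.982 = 53.964 g → 20.90 wt%.
Al in KAlSi₃O₈: molar mass 278.327 g/mol; 1×26.982 = 26.982 g → 9.69 wt%.
Difference = 20.90 − 9.69 = 11.21 percentage points.

11.21 percentage points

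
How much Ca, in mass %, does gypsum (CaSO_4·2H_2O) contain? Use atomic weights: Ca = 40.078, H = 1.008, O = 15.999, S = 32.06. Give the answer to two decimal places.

Formula mass = 1·40.078 + 1·32.06 + 6·15.999 + 4·1.008 = 172.164 g/mol, of which 40.078 g is Ca.
So Ca makes up 40.078/172.164 = 0.2328 of the mass, i.e. 23.28%.

23.28 mass %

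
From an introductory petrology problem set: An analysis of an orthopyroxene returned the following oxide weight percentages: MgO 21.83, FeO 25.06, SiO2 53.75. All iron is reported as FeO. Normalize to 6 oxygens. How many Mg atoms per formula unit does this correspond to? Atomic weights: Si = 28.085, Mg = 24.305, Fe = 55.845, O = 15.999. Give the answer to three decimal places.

21.83 wt% MgO ÷ 40.304 g/mol = 0.54163 mol, giving 0.54163 Mg and 0.54163 O.
25.06 wt% FeO ÷ 71.844 g/mol = 0.34881 mol, giving 0.34881 Fe and 0.34881 O.
53.75 wt% SiO2 ÷ 60.083 g/mol = 0.89460 mol, giving 0.89460 Si and 1.78920 O.
Oxygen sums to 2.67964; scaling by 6/2.67964 = 2.23911 puts the formula on 6 O.
Mg: 0.54163 × 2.23911 = 1.213 atoms per formula unit.

1.213 Mg apfu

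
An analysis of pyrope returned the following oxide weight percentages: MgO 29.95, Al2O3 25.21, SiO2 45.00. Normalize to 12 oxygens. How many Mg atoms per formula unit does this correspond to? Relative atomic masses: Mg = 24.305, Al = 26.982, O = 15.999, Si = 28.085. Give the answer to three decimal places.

2.990 Mg apfu

MgO (M=40.304): mol = 0.74310; Mg = 0.74310, O = 0.74310.
Al2O3 (M=101.961): mol = 0.24725; Al = 0.49450, O = 0.74175.
SiO2 (M=60.083): mol = 0.74896; Si = 0.74896, O = 1.49792.
ΣO = 2.98277; factor = 12/ΣO = 4.02311.
Mg apfu = 0.74310 × 4.02311 = 2.990.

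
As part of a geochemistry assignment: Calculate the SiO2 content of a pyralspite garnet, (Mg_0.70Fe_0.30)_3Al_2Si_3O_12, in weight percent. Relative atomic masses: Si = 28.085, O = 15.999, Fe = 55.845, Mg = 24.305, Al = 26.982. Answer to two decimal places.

M((Mg_0.70Fe_0.30)_3Al_2Si_3O_12) = 431.508 g/mol; M(SiO2) = 60.083 g/mol.
Moles SiO2 per formula unit = 3 Si ÷ 1 = 3.0000.
SiO2 fraction = (3.0000 × 60.083) / 431.508 = 180.249/431.508 = 0.4177.

41.77 wt%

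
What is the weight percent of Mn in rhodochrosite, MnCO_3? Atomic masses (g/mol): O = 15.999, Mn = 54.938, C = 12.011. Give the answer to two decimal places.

Molar mass of MnCO_3: 1·54.938 + 1·12.011 + 3·15.999 = 114.946 g/mol.
Mass of Mn per formula unit: 1 × 54.938 = 54.938 g.
Weight fraction Mn = 54.938 / 114.946 = 0.4779.

47.79 weight percent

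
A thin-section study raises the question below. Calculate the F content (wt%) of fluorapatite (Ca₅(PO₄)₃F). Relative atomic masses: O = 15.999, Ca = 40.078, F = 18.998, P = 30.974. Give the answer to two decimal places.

Formula mass = 5*40.078 + 3*30.974 + 12*15.999 + 1*18.998 = 504.298 g/mol, of which 18.998 g is F.
So F makes up 18.998/504.298 = 0.0377 of the mass, i.e. 3.77%.

3.77 wt%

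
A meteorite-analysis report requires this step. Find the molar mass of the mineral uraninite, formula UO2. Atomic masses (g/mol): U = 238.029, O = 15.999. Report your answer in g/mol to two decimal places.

270.03 g/mol

M = 1·238.029 + 2·15.999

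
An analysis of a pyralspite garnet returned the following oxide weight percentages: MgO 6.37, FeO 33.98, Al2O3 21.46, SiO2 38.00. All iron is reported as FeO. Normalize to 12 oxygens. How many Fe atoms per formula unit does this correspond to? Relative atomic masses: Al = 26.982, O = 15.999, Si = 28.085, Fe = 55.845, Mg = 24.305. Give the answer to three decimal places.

MgO: 6.37/40.304 = 0.15805 mol → 0.15805 mol Mg, 0.15805 mol O.
FeO: 33.98/71.844 = 0.47297 mol → 0.47297 mol Fe, 0.47297 mol O.
Al2O3: 21.46/101.961 = 0.21047 mol → 0.42094 mol Al, 0.63141 mol O.
SiO2: 38.00/60.083 = 0.63246 mol → 0.63246 mol Si, 1.26492 mol O.
Total oxygen = 2.52735 mol. Normalization factor = 12/2.52735 = 4.74806.
Fe per 12 O = 0.47297 × 4.74806 = 2.246.

2.246 Fe apfu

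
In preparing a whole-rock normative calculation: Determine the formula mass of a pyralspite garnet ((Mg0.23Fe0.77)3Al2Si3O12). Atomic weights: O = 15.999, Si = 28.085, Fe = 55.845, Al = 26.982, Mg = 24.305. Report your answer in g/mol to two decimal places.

475.98 g/mol

M = 0.69*24.305 + 2.31*55.845 + 2*26.982 + 3*28.085 + 12*15.999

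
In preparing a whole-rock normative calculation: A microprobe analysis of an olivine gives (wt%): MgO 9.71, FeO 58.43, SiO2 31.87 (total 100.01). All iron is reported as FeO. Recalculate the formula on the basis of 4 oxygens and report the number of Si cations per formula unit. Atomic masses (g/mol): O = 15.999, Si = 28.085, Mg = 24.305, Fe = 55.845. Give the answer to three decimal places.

MgO: 9.71/40.304 = 0.24092 mol → 0.24092 mol Mg, 0.24092 mol O.
FeO: 58.43/71.844 = 0.81329 mol → 0.81329 mol Fe, 0.81329 mol O.
SiO2: 31.87/60.083 = 0.53043 mol → 0.53043 mol Si, 1.06086 mol O.
Total oxygen = 2.11507 mol. Normalization factor = 4/2.11507 = 1.89119.
Si per 4 O = 0.53043 × 1.89119 = 1.003.

1.003 Si apfu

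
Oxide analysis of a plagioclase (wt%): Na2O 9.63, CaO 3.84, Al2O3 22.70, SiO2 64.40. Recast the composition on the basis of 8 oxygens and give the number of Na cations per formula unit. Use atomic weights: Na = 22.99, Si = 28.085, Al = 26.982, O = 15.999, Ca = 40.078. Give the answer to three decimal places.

9.63 wt% Na2O ÷ 61.979 g/mol = 0.15538 mol, giving 0.31076 Na and 0.15538 O.
3.84 wt% CaO ÷ 56.077 g/mol = 0.06848 mol, giving 0.06848 Ca and 0.06848 O.
22.70 wt% Al2O3 ÷ 101.961 g/mol = 0.22263 mol, giving 0.44526 Al and 0.66789 O.
64.40 wt% SiO2 ÷ 60.083 g/mol = 1.07185 mol, giving 1.07185 Si and 2.14370 O.
Oxygen sums to 3.03545; scaling by 8/3.03545 = 2.63552 puts the formula on 8 O.
Na: 0.31076 × 2.63552 = 0.819 atoms per formula unit.

0.819 Na apfu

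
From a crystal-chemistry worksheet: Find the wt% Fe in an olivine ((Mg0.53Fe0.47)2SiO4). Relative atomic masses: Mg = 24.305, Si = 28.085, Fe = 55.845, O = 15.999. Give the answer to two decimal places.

M((Mg0.53Fe0.47)2SiO4) = 170.339 g/mol.
Fe contributes 0.94 × 55.845 = 52.494 g per mole.
52.494/170.339 = 0.3082 → 30.82%.

30.82 weight percent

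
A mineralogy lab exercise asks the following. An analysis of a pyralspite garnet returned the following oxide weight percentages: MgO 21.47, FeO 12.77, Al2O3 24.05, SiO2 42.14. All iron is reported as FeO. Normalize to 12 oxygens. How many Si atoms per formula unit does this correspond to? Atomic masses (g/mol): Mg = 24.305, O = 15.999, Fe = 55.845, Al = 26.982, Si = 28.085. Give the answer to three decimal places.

21.47 wt% MgO ÷ 40.304 g/mol = 0.53270 mol, giving 0.53270 Mg and 0.53270 O.
12.77 wt% FeO ÷ 71.844 g/mol = 0.17775 mol, giving 0.17775 Fe and 0.17775 O.
24.05 wt% Al2O3 ÷ 101.961 g/mol = 0.23587 mol, giving 0.47174 Al and 0.70761 O.
42.14 wt% SiO2 ÷ 60.083 g/mol = 0.70136 mol, giving 0.70136 Si and 1.40272 O.
Oxygen sums to 2.82078; scaling by 12/2.82078 = 4.25414 puts the formula on 12 O.
Si: 0.70136 × 4.25414 = 2.984 atoms per formula unit.

2.984 Si apfu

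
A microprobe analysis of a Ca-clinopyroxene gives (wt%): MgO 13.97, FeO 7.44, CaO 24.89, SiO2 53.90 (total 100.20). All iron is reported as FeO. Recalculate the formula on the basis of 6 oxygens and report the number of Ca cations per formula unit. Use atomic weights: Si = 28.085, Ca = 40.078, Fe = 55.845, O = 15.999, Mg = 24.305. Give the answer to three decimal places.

0.991 Ca apfu

MgO: 13.97/40.304 = 0.34662 mol → 0.34662 mol Mg, 0.34662 mol O.
FeO: 7.44/71.844 = 0.10356 mol → 0.10356 mol Fe, 0.10356 mol O.
CaO: 24.89/56.077 = 0.44385 mol → 0.44385 mol Ca, 0.44385 mol O.
SiO2: 53.90/60.083 = 0.89709 mol → 0.89709 mol Si, 1.79418 mol O.
Total oxygen = 2.68821 mol. Normalization factor = 6/2.68821 = 2.23197.
Ca per 6 O = 0.44385 × 2.23197 = 0.991.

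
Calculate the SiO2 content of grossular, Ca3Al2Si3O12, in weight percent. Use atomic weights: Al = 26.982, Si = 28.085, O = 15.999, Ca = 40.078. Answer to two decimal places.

40.02 wt%

Formula mass = 450.441 g/mol.
3 Si → 3.0000 mol SiO2 per formula unit; M(SiO2) = 60.083, so SiO2 mass = 180.249 g.
180.249/450.441 × 100 = 40.02 wt%.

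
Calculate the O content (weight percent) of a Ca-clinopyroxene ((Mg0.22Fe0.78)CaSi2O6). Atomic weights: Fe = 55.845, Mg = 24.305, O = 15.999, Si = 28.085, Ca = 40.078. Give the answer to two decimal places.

39.81 weight percent

M((Mg0.22Fe0.78)CaSi2O6) = 241.148 g/mol.
O contributes 6 × 15.999 = 95.994 g per mole.
95.994/241.148 = 0.3981 → 39.81%.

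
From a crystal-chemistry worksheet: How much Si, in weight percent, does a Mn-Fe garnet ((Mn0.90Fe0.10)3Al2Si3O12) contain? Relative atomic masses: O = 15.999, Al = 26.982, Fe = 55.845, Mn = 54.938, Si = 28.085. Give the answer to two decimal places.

M((Mn0.90Fe0.10)3Al2Si3O12) = 495.293 g/mol.
Si contributes 3 × 28.085 = 84.255 g per mole.
84.255/495.293 = 0.1701 → 17.01%.

17.01 weight percent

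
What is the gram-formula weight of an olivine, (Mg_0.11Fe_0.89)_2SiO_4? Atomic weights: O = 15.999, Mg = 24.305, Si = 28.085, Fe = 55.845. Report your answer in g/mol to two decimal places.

Mg: 0.22 × 24.305 = 5.3471
Fe: 1.78 × 55.845 = 99.4041
Si: 1 × 28.085 = 28.0850
O: 4 × 15.999 = 63.9960
Summing the contributions gives the formula mass.

196.83 g/mol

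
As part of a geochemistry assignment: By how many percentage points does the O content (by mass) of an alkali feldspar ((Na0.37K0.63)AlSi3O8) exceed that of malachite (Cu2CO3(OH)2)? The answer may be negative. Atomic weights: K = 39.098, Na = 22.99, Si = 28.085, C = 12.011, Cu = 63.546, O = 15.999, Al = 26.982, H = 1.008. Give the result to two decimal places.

10.81 percentage points

M((Na0.37K0.63)AlSi3O8) = 272.367 g/mol, so wt% O = 127.992/272.367 × 100 = 46.99%.
M(Cu2CO3(OH)2) = 221.114 g/mol, so wt% O = 79.995/221.114 × 100 = 36.18%.
46.99 − 36.18 = 10.81 pp.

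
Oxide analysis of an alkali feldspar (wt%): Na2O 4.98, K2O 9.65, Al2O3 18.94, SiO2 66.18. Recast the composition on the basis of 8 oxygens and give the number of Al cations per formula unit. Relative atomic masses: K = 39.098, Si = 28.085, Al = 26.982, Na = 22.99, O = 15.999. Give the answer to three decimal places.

1.010 Al apfu

Na2O: 4.98/61.979 = 0.08035 mol → 0.16070 mol Na, 0.08035 mol O.
K2O: 9.65/94.195 = 0.10245 mol → 0.20490 mol K, 0.10245 mol O.
Al2O3: 18.94/101.961 = 0.18576 mol → 0.37152 mol Al, 0.55728 mol O.
SiO2: 66.18/60.083 = 1.10148 mol → 1.10148 mol Si, 2.20296 mol O.
Total oxygen = 2.94304 mol. Normalization factor = 8/2.94304 = 2.71828.
Al per 8 O = 0.37152 × 2.71828 = 1.010.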